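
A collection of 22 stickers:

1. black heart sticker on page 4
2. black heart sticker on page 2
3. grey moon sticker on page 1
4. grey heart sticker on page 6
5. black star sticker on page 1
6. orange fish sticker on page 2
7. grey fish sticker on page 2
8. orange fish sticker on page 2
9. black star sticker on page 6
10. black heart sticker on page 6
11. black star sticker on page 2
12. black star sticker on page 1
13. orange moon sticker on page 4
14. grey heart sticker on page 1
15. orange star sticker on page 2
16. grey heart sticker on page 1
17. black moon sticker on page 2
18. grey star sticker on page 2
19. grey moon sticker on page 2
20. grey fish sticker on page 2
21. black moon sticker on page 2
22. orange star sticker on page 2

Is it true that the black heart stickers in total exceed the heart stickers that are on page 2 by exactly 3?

There are 3 black heart stickers.
There is 1 heart sticker on page 2.
The claim requires 3 − 1 (= 2) to equal 3, which does not hold.

False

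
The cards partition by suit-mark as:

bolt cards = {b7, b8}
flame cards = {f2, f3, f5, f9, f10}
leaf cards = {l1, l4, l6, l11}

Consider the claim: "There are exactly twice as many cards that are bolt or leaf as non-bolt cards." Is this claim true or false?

False

|cards that are bolt or leaf| = 6.
|non-bolt cards| = 9.
The claim requires 6 = 2 × 9 = 18, which does not hold.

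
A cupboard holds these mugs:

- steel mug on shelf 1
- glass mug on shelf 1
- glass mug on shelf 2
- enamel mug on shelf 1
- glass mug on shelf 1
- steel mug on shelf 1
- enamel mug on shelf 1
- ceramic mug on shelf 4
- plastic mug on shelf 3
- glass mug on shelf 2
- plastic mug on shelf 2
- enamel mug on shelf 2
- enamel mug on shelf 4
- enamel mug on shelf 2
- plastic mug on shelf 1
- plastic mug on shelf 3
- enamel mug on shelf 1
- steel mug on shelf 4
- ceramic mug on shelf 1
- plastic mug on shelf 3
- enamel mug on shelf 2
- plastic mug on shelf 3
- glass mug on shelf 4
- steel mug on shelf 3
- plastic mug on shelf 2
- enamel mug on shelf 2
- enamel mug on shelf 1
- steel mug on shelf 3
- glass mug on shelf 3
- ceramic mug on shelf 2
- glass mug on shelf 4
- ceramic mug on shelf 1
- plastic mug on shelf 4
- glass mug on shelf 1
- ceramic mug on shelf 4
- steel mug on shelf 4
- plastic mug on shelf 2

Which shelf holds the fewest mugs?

shelf 3

Counts by shelf: shelf 1→12, shelf 2→10, shelf 4→8, shelf 3→7.
The minimum is 7, held uniquely by shelf 3.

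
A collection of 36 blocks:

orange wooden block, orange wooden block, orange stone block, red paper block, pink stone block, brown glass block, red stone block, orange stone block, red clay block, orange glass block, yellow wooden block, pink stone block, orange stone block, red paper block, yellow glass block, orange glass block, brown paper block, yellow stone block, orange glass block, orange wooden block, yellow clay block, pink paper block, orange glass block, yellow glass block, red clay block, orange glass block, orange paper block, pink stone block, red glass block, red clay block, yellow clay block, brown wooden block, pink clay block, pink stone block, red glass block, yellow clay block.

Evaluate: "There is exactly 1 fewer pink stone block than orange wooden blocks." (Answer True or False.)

False

There are 4 pink stone blocks.
There are 3 orange wooden blocks.
The claim requires 3 − 4 (= -1) to equal 1, which does not hold.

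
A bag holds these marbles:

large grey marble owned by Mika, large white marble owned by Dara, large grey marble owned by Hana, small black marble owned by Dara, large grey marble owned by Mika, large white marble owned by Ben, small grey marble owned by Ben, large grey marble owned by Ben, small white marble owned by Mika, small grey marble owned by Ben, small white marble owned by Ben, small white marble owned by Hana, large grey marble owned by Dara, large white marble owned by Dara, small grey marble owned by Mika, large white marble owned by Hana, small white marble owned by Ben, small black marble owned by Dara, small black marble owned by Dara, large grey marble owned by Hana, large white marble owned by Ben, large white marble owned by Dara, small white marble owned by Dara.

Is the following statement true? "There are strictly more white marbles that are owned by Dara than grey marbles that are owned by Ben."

True

Count of white marbles owned by Dara: 4.
Count of grey marbles owned by Ben: 3.
The claim requires 4 > 3, which holds.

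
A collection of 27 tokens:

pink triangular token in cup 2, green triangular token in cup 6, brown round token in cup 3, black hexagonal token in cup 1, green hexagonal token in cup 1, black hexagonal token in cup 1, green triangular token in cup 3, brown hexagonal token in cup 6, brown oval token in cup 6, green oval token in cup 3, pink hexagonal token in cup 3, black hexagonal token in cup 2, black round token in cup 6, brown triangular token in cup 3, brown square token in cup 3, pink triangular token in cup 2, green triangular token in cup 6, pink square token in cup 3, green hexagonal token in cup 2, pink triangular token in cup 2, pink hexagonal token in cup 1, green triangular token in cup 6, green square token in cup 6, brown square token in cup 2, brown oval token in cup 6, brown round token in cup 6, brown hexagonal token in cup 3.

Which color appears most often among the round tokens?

Counts by color (restricted to round tokens): brown 2, black 1.
The maximum is 2, held uniquely by brown.

brown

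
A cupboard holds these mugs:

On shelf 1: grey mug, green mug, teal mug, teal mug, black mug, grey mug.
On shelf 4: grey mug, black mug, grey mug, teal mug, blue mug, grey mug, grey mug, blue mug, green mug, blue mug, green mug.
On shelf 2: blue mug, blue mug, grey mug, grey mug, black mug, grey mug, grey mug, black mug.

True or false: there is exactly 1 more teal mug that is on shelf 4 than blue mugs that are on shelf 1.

teal mugs on shelf 4: 1.
blue mugs on shelf 1: 0.
The claim requires 1 − 0 (= 1) to equal 1, which holds.

True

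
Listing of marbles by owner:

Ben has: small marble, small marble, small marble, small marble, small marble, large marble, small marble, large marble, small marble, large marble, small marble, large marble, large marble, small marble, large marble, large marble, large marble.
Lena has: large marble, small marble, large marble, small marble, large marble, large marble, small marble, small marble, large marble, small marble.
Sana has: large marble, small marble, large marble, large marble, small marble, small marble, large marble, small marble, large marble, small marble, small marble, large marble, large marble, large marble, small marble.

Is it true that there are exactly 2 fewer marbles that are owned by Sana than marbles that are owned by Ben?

Count of marbles owned by Sana: 15.
Count of marbles owned by Ben: 17.
The claim requires 17 − 15 (= 2) to equal 2, which holds.

True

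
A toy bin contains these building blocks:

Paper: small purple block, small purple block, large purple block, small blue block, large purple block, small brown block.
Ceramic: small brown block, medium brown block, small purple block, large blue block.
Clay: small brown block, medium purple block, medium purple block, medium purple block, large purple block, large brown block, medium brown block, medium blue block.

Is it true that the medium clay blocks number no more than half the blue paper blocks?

False

|medium clay blocks| = 5.
|blue paper blocks| = 1.
The claim requires 2 × 5 = 10 ≤ 1, which does not hold.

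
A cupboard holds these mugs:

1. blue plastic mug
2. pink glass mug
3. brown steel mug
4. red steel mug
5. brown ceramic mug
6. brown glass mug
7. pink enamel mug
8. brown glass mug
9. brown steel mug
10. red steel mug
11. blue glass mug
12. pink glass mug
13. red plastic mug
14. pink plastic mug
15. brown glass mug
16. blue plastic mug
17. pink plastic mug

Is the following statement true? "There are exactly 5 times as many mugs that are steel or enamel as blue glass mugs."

|mugs that are steel or enamel| = 5.
|blue glass mugs| = 1.
The claim requires 5 = 5 × 1 = 5, which holds.

True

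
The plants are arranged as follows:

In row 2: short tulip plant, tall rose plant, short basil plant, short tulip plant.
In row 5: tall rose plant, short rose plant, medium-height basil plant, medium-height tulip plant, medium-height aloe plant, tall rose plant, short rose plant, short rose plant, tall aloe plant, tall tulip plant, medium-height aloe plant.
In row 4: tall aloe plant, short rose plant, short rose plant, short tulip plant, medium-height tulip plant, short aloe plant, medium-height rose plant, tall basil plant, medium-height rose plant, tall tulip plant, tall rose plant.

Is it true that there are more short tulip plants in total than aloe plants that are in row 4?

short tulip plants: 3.
aloe plants in row 4: 2.
The claim requires 3 > 2, which holds.

True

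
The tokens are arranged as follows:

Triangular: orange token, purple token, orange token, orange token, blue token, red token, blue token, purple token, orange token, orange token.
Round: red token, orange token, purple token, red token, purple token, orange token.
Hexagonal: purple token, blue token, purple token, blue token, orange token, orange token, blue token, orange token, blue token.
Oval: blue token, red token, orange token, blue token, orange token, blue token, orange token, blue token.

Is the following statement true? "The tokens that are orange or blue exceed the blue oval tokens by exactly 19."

There are 23 tokens that are orange or blue.
There are 4 blue oval tokens.
The claim requires 23 − 4 (= 19) to equal 19, which holds.

True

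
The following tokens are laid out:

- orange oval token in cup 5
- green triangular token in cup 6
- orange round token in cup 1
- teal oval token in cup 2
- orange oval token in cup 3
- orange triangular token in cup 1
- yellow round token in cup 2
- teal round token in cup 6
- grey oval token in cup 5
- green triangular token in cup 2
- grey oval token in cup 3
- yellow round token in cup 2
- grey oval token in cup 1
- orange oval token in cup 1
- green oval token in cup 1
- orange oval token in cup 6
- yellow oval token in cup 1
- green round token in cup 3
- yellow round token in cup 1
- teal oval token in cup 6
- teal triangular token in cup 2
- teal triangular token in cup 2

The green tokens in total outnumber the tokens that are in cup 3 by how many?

green tokens: 4.
tokens in cup 3: 3.
4 − 3 = 1.

1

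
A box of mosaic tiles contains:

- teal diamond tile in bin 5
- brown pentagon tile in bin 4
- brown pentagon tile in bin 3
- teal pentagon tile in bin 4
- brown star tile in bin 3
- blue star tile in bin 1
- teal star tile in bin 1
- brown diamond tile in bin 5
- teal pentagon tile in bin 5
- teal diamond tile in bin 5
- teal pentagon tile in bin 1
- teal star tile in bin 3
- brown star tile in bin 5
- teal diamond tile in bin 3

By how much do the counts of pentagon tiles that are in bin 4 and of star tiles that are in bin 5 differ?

1

pentagon tiles in bin 4: 2. star tiles in bin 5: 1.
|2 − 1| = 2 − 1 = 1.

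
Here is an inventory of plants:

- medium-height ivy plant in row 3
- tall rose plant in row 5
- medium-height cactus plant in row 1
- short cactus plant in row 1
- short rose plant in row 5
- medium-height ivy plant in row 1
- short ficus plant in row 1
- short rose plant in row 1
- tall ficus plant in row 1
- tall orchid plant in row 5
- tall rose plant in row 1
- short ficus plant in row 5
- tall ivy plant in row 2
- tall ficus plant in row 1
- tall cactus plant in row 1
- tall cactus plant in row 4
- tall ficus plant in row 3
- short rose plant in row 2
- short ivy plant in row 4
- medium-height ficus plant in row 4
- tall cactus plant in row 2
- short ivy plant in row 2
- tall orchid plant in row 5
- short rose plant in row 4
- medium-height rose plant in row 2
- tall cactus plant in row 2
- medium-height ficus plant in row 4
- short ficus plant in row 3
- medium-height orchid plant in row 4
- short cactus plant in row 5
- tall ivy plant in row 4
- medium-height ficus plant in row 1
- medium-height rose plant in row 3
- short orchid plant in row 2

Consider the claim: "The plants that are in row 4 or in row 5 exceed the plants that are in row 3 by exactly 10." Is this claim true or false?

There are 13 plants in row 4 or in row 5.
There are 4 plants in row 3.
The claim requires 13 − 4 (= 9) to equal 10, which does not hold.

False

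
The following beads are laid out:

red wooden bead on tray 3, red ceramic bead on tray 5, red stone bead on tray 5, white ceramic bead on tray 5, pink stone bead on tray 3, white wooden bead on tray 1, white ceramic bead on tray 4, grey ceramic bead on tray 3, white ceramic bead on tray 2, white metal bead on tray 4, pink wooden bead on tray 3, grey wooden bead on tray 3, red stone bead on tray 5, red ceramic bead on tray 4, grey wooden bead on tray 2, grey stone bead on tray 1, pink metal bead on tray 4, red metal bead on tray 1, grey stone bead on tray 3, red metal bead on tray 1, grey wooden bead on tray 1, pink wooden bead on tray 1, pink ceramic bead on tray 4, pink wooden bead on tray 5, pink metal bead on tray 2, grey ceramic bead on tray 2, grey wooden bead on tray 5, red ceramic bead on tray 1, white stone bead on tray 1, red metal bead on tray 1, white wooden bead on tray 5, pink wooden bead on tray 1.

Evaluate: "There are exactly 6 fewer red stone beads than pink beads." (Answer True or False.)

True

There are 2 red stone beads.
There are 8 pink beads.
The claim requires 8 − 2 (= 6) to equal 6, which holds.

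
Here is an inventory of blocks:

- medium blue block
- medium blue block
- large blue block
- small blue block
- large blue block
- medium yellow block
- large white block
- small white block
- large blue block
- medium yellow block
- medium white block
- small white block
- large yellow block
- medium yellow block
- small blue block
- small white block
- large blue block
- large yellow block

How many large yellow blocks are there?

2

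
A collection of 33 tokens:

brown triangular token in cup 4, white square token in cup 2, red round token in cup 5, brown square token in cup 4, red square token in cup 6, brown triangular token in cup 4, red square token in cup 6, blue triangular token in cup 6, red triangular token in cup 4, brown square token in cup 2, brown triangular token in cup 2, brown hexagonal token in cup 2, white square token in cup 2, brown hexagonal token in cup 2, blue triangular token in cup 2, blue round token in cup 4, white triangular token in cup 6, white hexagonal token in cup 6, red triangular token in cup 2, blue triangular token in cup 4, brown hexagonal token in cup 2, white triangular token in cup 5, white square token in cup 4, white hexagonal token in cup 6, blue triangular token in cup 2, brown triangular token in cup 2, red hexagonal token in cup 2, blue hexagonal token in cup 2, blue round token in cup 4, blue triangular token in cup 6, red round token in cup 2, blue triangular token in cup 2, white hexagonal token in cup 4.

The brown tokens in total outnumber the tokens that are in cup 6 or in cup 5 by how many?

0

brown tokens: 9.
tokens in cup 6 or in cup 5: 9.
9 − 9 = 0.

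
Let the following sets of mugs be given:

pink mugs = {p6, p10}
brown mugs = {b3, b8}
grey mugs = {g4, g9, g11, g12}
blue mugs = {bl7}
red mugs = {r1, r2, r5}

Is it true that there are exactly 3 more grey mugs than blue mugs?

True

There are 4 grey mugs.
There is 1 blue mug.
The claim requires 4 − 1 (= 3) to equal 3, which holds.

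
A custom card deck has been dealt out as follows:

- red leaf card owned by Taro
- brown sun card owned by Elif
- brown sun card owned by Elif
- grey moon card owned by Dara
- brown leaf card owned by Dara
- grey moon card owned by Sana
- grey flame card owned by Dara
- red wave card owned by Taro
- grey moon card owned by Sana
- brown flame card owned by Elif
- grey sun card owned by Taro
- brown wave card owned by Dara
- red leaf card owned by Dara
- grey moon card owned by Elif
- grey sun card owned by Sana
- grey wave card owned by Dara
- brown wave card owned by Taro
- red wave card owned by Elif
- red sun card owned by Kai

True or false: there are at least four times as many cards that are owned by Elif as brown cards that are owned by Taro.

True

Count of cards owned by Elif: 5.
Count of brown cards owned by Taro: 1.
The claim requires 5 ≥ 4 × 1 = 4, which holds.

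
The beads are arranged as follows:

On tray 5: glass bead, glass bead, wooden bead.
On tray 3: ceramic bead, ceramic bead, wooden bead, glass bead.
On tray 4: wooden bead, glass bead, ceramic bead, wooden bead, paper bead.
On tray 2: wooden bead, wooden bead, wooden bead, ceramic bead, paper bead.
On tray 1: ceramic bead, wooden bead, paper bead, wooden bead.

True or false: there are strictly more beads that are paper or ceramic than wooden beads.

False

|beads that are paper or ceramic| = 8.
|wooden beads| = 9.
The claim requires 8 > 9, which does not hold.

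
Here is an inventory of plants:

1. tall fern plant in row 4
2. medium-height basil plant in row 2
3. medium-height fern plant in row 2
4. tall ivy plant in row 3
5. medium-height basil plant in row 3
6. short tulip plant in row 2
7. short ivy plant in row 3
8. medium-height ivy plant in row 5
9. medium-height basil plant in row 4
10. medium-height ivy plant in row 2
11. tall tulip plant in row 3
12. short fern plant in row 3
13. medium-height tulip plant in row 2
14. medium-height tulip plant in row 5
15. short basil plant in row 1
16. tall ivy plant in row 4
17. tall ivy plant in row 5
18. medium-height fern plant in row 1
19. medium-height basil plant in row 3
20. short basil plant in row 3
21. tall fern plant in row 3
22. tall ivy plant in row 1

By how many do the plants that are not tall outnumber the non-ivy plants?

plants that are not tall: 15.
non-ivy plants: 15.
15 − 15 = 0.

0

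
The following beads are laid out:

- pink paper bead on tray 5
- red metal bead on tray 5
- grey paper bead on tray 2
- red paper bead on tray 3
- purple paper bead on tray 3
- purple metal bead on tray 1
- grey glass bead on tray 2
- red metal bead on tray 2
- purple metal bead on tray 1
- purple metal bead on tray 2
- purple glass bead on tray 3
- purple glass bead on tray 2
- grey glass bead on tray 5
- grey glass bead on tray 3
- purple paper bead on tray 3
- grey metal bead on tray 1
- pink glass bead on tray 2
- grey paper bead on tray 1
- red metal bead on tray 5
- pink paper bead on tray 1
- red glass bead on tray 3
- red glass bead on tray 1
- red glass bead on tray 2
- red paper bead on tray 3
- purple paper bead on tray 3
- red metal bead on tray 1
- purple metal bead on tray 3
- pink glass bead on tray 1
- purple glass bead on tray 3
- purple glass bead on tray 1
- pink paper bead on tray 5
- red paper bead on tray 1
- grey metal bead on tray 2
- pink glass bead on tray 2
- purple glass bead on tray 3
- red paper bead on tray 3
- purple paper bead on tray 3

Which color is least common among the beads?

Counts by color: purple 13, red 11, grey 7, pink 6.
The minimum is 6, held uniquely by pink.

pink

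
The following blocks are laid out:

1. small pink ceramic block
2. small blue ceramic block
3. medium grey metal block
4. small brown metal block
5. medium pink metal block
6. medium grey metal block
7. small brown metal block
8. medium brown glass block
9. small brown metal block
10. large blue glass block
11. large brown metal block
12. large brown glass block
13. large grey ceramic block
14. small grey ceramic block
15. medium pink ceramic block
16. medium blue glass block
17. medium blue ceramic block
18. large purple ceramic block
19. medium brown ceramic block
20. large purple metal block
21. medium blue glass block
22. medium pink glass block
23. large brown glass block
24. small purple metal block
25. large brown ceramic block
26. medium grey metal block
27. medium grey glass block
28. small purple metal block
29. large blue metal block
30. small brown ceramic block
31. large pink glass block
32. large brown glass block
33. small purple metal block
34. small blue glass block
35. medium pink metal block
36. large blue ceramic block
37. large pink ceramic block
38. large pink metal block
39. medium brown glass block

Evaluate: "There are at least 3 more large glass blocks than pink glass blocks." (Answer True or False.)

|large glass blocks| = 5.
|pink glass blocks| = 2.
The claim requires 5 − 2 = 3 ≥ 3, which holds.

True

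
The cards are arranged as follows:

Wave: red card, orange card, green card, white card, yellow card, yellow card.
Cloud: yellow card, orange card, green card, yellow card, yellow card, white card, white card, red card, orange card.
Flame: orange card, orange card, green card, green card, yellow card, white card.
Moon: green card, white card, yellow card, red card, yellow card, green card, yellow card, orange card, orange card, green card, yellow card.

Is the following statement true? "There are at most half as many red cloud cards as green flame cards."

There is 1 red cloud card.
There are 2 green flame cards.
The claim requires 2 × 1 = 2 ≤ 2, which holds.

True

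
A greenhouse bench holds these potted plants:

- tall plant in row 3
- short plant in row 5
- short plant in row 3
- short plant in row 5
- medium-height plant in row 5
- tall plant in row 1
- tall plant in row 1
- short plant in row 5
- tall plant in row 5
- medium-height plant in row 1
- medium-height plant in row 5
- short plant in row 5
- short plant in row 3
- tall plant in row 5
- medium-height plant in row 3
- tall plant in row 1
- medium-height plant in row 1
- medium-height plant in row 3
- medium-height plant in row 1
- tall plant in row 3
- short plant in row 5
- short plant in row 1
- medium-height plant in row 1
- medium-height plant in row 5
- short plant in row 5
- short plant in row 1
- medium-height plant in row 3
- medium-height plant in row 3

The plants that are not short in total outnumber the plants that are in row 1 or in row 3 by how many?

1

plants that are not short: 18.
plants in row 1 or in row 3: 17.
18 − 17 = 1.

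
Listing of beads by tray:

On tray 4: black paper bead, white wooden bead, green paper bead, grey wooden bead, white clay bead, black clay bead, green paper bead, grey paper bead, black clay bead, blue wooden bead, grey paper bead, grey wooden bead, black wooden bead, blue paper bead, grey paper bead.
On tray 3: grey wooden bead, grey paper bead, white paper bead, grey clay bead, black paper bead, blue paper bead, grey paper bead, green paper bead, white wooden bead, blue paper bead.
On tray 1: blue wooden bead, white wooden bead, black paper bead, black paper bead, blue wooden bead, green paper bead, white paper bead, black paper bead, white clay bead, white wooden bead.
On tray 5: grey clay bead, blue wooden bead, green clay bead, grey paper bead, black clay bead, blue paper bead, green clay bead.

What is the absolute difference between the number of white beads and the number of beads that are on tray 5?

white beads: 8. beads on tray 5: 7.
|8 − 7| = 8 − 7 = 1.

1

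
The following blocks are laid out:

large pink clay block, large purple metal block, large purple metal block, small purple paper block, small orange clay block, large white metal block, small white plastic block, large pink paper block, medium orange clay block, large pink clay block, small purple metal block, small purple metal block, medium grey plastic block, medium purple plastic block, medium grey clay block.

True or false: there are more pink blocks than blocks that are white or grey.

False

pink blocks: 3.
blocks that are white or grey: 4.
The claim requires 3 > 4, which does not hold.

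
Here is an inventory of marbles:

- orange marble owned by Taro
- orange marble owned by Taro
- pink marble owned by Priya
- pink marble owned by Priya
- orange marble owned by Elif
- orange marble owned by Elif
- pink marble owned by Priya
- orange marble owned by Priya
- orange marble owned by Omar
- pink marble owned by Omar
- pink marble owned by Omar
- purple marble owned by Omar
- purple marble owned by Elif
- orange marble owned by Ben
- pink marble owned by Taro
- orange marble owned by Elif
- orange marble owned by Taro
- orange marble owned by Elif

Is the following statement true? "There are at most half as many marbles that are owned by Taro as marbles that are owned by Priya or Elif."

Count of marbles owned by Taro: 4.
Count of marbles owned by Priya or Elif: 9.
The claim requires 2 × 4 = 8 ≤ 9, which holds.

True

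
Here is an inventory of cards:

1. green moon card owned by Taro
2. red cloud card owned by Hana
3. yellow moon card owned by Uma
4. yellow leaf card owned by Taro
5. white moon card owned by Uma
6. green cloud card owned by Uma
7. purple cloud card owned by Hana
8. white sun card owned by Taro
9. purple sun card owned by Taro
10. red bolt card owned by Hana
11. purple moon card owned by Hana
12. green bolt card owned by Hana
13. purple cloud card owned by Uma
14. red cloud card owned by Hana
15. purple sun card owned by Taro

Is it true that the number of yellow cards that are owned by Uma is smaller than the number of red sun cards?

|yellow cards owned by Uma| = 1.
|red sun cards| = 0.
The claim requires 1 < 0, which does not hold.

False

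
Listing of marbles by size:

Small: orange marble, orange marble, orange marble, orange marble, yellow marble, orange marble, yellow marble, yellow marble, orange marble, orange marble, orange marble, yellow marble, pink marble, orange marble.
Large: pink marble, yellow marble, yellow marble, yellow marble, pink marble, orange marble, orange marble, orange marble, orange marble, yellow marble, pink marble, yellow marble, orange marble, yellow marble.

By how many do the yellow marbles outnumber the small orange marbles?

yellow marbles: 10.
small orange marbles: 9.
10 − 9 = 1.

1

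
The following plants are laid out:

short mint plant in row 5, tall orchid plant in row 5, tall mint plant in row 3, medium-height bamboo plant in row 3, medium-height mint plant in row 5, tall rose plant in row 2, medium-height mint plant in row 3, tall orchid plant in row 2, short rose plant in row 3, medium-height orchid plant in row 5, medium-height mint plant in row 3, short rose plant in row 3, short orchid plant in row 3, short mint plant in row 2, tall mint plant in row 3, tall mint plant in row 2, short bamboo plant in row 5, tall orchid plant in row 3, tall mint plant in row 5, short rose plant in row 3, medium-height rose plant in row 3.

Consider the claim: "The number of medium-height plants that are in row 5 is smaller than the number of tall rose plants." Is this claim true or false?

False

There are 2 medium-height plants in row 5.
There is 1 tall rose plant.
The claim requires 2 < 1, which does not hold.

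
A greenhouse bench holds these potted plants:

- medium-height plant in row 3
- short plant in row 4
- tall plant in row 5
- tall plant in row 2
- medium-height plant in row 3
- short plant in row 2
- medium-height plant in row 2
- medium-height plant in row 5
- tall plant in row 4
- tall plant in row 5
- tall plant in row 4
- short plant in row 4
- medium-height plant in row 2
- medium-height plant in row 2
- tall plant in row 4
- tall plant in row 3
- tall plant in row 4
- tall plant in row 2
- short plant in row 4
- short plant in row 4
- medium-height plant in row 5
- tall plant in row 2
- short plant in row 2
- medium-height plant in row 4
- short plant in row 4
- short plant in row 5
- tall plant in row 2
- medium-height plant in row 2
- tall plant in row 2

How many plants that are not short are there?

21

Total plants: 29; with the excluded value: 8; remaining 29 − 8 = 21.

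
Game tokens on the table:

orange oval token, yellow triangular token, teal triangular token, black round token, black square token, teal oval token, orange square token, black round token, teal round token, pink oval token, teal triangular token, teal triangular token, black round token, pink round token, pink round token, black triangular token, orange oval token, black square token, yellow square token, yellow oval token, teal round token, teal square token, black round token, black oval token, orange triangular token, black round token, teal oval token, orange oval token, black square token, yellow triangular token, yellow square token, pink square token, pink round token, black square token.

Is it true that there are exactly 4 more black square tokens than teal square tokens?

False

|black square tokens| = 4.
|teal square tokens| = 1.
The claim requires 4 − 1 (= 3) to equal 4, which does not hold.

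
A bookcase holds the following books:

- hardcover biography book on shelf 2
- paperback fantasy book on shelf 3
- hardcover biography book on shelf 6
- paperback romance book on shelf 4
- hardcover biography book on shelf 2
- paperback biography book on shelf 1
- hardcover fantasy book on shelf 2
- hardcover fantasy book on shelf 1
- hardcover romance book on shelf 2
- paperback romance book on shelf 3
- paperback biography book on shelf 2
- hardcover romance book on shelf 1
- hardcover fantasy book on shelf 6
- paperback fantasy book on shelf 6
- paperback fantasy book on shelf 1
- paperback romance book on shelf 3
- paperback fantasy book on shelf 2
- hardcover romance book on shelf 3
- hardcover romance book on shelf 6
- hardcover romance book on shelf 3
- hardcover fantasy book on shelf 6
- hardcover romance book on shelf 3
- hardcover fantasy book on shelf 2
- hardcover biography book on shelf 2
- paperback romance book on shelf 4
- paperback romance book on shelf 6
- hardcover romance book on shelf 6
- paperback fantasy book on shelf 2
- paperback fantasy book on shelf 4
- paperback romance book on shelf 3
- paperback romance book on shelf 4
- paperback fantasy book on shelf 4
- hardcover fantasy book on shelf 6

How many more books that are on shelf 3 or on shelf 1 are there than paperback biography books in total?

9

books on shelf 3 or on shelf 1: 11.
paperback biography books: 2.
11 − 2 = 9.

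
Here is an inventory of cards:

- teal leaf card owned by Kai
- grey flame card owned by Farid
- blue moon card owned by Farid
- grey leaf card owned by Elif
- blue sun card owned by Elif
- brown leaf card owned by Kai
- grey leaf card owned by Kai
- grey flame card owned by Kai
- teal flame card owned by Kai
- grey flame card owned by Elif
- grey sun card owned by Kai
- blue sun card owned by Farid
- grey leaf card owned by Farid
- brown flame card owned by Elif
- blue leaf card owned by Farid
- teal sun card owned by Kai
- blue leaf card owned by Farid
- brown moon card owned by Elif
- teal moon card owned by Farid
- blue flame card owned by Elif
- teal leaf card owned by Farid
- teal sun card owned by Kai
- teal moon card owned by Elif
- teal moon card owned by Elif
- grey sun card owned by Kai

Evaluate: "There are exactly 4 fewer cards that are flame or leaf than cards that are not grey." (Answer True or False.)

False

There are 14 cards that are flame or leaf.
There are 17 cards that are not grey.
The claim requires 17 − 14 (= 3) to equal 4, which does not hold.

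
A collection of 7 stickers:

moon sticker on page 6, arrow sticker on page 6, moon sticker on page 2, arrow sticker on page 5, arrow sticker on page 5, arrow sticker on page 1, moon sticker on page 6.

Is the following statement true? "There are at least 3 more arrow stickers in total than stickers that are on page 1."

True

There are 4 arrow stickers.
There is 1 sticker on page 1.
The claim requires 4 − 1 = 3 ≥ 3, which holds.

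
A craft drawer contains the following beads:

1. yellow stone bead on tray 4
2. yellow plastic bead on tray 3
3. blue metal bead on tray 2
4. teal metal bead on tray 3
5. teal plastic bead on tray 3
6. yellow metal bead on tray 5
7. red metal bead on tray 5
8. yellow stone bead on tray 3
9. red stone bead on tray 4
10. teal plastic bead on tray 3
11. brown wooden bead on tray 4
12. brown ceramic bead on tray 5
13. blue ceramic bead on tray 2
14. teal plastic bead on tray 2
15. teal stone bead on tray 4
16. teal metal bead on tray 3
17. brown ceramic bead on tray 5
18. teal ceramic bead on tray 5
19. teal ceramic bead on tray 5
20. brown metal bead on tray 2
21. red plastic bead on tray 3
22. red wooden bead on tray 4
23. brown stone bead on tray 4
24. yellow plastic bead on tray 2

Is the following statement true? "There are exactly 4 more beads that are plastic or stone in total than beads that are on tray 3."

beads that are plastic or stone: 11.
beads on tray 3: 7.
The claim requires 11 − 7 (= 4) to equal 4, which holds.

True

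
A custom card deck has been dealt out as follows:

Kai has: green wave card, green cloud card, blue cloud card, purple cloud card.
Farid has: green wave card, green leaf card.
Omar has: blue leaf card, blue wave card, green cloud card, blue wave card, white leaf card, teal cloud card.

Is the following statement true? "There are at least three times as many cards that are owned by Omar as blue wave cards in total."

cards owned by Omar: 6.
blue wave cards: 2.
The claim requires 6 ≥ 3 × 2 = 6, which holds.

True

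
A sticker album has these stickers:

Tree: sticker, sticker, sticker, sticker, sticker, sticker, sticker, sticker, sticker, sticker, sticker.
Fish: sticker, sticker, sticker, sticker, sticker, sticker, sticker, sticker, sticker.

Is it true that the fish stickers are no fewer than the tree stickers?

False

fish stickers: 9.
tree stickers: 11.
The claim requires 9 ≥ 11, which does not hold.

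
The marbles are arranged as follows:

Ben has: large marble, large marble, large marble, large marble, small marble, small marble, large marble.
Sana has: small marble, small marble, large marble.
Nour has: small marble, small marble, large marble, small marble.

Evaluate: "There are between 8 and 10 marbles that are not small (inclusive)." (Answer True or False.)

|marbles that are not small| = 7.
The claim requires 8 ≤ 7 ≤ 10, which does not hold.

False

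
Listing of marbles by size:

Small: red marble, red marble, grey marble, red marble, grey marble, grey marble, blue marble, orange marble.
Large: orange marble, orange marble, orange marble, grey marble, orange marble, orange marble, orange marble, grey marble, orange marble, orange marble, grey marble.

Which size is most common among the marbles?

Counts by size: large 11, small 8.
The maximum is 11, held uniquely by large.

large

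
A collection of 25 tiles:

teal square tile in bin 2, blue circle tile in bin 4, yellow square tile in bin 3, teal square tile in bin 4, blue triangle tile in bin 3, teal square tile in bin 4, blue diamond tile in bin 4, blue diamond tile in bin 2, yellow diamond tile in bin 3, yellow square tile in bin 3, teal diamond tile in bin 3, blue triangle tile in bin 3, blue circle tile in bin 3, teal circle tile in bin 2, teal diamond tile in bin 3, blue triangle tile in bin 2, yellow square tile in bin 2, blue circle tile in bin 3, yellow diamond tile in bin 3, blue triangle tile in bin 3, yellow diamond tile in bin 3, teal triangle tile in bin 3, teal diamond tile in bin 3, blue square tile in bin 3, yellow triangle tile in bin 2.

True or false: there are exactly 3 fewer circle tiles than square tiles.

True

circle tiles: 4.
square tiles: 7.
The claim requires 7 − 4 (= 3) to equal 3, which holds.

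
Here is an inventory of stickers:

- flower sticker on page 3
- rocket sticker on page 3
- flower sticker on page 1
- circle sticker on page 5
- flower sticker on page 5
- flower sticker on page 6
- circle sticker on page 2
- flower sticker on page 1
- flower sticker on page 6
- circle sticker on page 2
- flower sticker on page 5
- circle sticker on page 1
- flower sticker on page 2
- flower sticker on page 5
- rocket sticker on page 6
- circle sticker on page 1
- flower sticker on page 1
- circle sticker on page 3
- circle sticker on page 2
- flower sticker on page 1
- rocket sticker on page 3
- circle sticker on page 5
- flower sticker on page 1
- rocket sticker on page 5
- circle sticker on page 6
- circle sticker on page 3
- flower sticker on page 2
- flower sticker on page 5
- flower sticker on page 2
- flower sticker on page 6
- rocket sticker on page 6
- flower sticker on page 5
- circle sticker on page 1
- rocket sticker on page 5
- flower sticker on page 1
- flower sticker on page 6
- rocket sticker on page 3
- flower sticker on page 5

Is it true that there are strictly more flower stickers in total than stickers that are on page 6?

True

|flower stickers| = 20.
|stickers on page 6| = 7.
The claim requires 20 > 7, which holds.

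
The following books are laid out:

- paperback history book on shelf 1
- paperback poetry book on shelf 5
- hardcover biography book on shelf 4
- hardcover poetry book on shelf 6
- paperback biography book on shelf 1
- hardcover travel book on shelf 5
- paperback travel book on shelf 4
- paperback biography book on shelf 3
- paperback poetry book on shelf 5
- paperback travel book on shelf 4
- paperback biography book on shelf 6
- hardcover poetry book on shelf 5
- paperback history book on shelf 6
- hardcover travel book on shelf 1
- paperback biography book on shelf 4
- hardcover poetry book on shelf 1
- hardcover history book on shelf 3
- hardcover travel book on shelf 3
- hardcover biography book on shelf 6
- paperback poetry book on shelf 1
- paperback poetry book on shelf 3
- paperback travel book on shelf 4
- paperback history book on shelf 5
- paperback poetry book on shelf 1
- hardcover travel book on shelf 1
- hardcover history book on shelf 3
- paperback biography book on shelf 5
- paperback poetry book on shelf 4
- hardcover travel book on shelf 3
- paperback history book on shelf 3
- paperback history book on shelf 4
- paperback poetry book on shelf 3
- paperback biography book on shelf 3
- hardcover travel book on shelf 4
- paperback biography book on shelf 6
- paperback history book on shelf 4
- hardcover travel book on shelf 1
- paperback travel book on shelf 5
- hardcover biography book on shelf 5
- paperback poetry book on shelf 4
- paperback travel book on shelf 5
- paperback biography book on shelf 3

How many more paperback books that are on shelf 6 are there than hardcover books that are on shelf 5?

paperback books on shelf 6: 3.
hardcover books on shelf 5: 3.
3 − 3 = 0.

0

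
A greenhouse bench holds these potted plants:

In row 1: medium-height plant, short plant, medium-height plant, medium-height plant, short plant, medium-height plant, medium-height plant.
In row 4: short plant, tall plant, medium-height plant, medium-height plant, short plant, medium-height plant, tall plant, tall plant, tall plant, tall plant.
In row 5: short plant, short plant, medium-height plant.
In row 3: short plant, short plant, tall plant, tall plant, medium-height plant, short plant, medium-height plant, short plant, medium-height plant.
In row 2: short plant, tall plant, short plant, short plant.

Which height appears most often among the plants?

short

Counts by height: short 13, medium-height 12, tall 8.
The maximum is 13, held uniquely by short.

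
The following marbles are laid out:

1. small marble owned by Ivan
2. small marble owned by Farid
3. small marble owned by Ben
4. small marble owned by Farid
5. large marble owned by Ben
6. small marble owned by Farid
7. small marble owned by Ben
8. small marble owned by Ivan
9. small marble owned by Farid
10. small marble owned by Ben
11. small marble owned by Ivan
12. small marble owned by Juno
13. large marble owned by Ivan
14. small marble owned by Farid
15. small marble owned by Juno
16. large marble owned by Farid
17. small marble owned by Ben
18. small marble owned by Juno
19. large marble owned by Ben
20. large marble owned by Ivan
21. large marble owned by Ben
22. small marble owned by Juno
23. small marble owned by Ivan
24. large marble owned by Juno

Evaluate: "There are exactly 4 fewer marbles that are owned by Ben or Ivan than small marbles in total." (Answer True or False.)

Count of marbles owned by Ben or Ivan: 13.
There are 17 small marbles.
The claim requires 17 − 13 (= 4) to equal 4, which holds.

True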